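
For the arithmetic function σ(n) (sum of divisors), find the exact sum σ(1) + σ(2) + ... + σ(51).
Σ_{n ≤ 51} σ(n) = 2152

Compute σ(n) for each 1 ≤ n ≤ 51: σ(1) = 1, σ(2) = 3, σ(3) = 4, σ(4) = 7, σ(5) = 6, σ(6) = 12, σ(7) = 8, σ(8) = 15, σ(9) = 13, σ(10) = 18, σ(11) = 12, σ(12) = 28, σ(13) = 14, σ(14) = 24, σ(15) = 24, σ(16) = 31, σ(17) = 18, σ(18) = 39, σ(19) = 20, σ(20) = 42, σ(21) = 32, σ(22) = 36, σ(23) = 24, σ(24) = 60, σ(25) = 31, σ(26) = 42, σ(27) = 40, σ(28) = 56, σ(29) = 30, σ(30) = 72, σ(31) = 32, σ(32) = 63, σ(33) = 48, σ(34) = 54, σ(35) = 48, σ(36) = 91, σ(37) = 38, σ(38) = 60, σ(39) = 56, σ(40) = 90, σ(41) = 42, σ(42) = 96, σ(43) = 44, σ(44) = 84, σ(45) = 78, σ(46) = 72, σ(47) = 48, σ(48) = 124, σ(49) = 57, σ(50) = 93, σ(51) = 72. Summing all 51 values: 2152. (Average order: Σ_{n ≤ x} σ(n) ~ (π²/12) x². For x = 51, (π²/12)·51² ≈ 2139.24.)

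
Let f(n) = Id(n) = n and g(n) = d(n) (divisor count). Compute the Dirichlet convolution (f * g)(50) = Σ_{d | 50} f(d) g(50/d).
(Id * d)(50) = 152

Divisors of 50: [1, 2, 5, 10, 25, 50]. For each d | 50:
  d = 1: Id(1) · d(50/1) = 1 · 6 = 6
  d = 2: Id(2) · d(50/2) = 2 · 3 = 6
  d = 5: Id(5) · d(50/5) = 5 · 4 = 20
  d = 10: Id(10) · d(50/10) = 10 · 2 = 20
  d = 25: Id(25) · d(50/25) = 25 · 2 = 50
  d = 50: Id(50) · d(50/50) = 50 · 1 = 50
Summing: (Id * d)(50) = 6 + 6 + 20 + 20 + 50 + 50 = 152.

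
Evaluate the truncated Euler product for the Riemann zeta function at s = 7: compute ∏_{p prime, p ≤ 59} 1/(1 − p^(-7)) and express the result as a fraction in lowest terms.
∏ = 145407059379393285269181452419687310347602398979581075974734478987181892589053844607888795468835887382779522050906080825625/144203067965746582750691857384851942255360663037608491313154525739662897676808972307273664258644815191681654724165946048512

The primes p ≤ 59 are [2, 3, 5, 7, 11, 13, 17, 19, 23, 29, 31, 37, 41, 43, 47, 53, 59]. For each prime, (1 − 1/p^7)^(-1) = p^7 / (p^7 − 1). The product is (1 − 1/2^7)^(-1), (1 − 1/3^7)^(-1), (1 − 1/5^7)^(-1), (1 − 1/7^7)^(-1), (1 − 1/11^7)^(-1), (1 − 1/13^7)^(-1), (1 − 1/17^7)^(-1), (1 − 1/19^7)^(-1), (1 − 1/23^7)^(-1), (1 − 1/29^7)^(-1), (1 − 1/31^7)^(-1), (1 − 1/37^7)^(-1), (1 − 1/41^7)^(-1), (1 − 1/43^7)^(-1), (1 − 1/47^7)^(-1), (1 − 1/53^7)^(-1), (1 − 1/59^7)^(-1) = ∏ p^7 / (p^7 − 1) = 145407059379393285269181452419687310347602398979581075974734478987181892589053844607888795468835887382779522050906080825625/144203067965746582750691857384851942255360663037608491313154525739662897676808972307273664258644815191681654724165946048512.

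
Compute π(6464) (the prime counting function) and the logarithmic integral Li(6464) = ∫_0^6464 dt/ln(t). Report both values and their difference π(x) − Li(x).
π(6464) = 838;  Li(6464) ≈ 853.52;  π(x) − Li(x) ≈ -15.52.

Direct count of primes ≤ 6464 gives π(6464) = 838. Numerical evaluation of the logarithmic integral gives Li(6464) ≈ 853.52. The difference π(x) − Li(x) ≈ -15.52 is typically negative for small/moderate x (Li(x) overestimates), though Littlewood's theorem shows this sign changes infinitely often.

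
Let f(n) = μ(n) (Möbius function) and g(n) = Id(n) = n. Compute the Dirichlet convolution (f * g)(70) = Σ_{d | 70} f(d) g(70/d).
(μ * Id)(70) = 24

Divisors of 70: [1, 2, 5, 7, 10, 14, 35, 70]. For each d | 70:
  d = 1: μ(1) · Id(70/1) = 1 · 70 = 70
  d = 2: μ(2) · Id(70/2) = -1 · 35 = -35
  d = 5: μ(5) · Id(70/5) = -1 · 14 = -14
  d = 7: μ(7) · Id(70/7) = -1 · 10 = -10
  d = 10: μ(10) · Id(70/10) = 1 · 7 = 7
  d = 14: μ(14) · Id(70/14) = 1 · 5 = 5
  d = 35: μ(35) · Id(70/35) = 1 · 2 = 2
  d = 70: μ(70) · Id(70/70) = -1 · 1 = -1
Summing: (μ * Id)(70) = 70 + -35 + -14 + -10 + 7 + 5 + 2 + -1 = 24.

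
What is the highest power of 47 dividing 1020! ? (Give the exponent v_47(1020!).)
v_47(1020!) = 21

Legendre's formula: v_p(n!) = Σ_{k ≥ 1} ⌊n / p^k⌋. For p = 47, n = 1020, the terms are:
  ⌊1020/47^1⌋ = ⌊1020/47⌋ = 21
(the next term ⌊1020/47^2⌋ = 0, terminating the sum). Summing: v_47(1020!) = 21 = 21.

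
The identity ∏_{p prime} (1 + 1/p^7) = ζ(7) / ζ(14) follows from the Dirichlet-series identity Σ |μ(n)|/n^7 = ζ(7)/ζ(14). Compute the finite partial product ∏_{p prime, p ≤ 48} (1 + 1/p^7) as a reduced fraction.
∏ = 263853992248183929955588067841649958807762565359040660091503223132247928290282626850939575242745161896165376/261685269908462752626449098337825267072687203746267710284915637456014619560925349129829845059340019784340625

The primes p ≤ 48 are [2, 3, 5, 7, 11, 13, 17, 19, 23, 29, 31, 37, 41, 43, 47]. For each, (1 + 1/p^7) = (p^7 + 1)/p^7. Multiplying these fractions over p ∈ [2, 3, 5, 7, 11, 13, 17, 19, 23, 29, 31, 37, 41, 43, 47] gives 263853992248183929955588067841649958807762565359040660091503223132247928290282626850939575242745161896165376/261685269908462752626449098337825267072687203746267710284915637456014619560925349129829845059340019784340625. (In the limit P → ∞ this tends to ζ(7)/ζ(14).)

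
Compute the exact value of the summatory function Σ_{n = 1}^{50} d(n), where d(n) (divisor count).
Σ_{n ≤ 50} d(n) = 207

Compute d(n) for each 1 ≤ n ≤ 50: d(1) = 1, d(2) = 2, d(3) = 2, d(4) = 3, d(5) = 2, d(6) = 4, d(7) = 2, d(8) = 4, d(9) = 3, d(10) = 4, d(11) = 2, d(12) = 6, d(13) = 2, d(14) = 4, d(15) = 4, d(16) = 5, d(17) = 2, d(18) = 6, d(19) = 2, d(20) = 6, d(21) = 4, d(22) = 4, d(23) = 2, d(24) = 8, d(25) = 3, d(26) = 4, d(27) = 4, d(28) = 6, d(29) = 2, d(30) = 8, d(31) = 2, d(32) = 6, d(33) = 4, d(34) = 4, d(35) = 4, d(36) = 9, d(37) = 2, d(38) = 4, d(39) = 4, d(40) = 8, d(41) = 2, d(42) = 8, d(43) = 2, d(44) = 6, d(45) = 6, d(46) = 4, d(47) = 2, d(48) = 10, d(49) = 3, d(50) = 6. Summing all 50 values: 207. (Dirichlet's divisor formula: Σ_{n ≤ x} d(n) = x ln(x) + (2γ − 1) x + O(√x). For x = 50, the asymptotic estimate is ≈ 203.32.)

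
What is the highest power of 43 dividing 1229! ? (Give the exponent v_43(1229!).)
v_43(1229!) = 28

Legendre's formula: v_p(n!) = Σ_{k ≥ 1} ⌊n / p^k⌋. For p = 43, n = 1229, the terms are:
  ⌊1229/43^1⌋ = ⌊1229/43⌋ = 28
(the next term ⌊1229/43^2⌋ = 0, terminating the sum). Summing: v_43(1229!) = 28 = 28.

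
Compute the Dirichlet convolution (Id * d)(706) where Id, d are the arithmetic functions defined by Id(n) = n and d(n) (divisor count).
(Id * d)(706) = 1420

Divisors of 706: [1, 2, 353, 706]. For each d | 706:
  d = 1: Id(1) · d(706/1) = 1 · 4 = 4
  d = 2: Id(2) · d(706/2) = 2 · 2 = 4
  d = 353: Id(353) · d(706/353) = 353 · 2 = 706
  d = 706: Id(706) · d(706/706) = 706 · 1 = 706
Summing: (Id * d)(706) = 4 + 4 + 706 + 706 = 1420.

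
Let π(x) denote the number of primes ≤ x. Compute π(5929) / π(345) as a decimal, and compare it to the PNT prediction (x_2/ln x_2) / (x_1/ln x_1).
π(5929)/π(345) = 779/68 ≈ 11.4559;  PNT prediction ≈ 11.5595.

π(345) = 68 and π(5929) = 779, so π(5929)/π(345) ≈ 11.4559. The PNT-predicted ratio is (5929/ln(5929)) / (345/ln(345)) ≈ 11.5595. The two agree to within a few percent, as expected.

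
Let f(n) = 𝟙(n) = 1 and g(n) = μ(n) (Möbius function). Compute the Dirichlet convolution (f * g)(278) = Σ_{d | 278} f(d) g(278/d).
(𝟙 * μ)(278) = 0

Divisors of 278: [1, 2, 139, 278]. For each d | 278:
  d = 1: 𝟙(1) · μ(278/1) = 1 · 1 = 1
  d = 2: 𝟙(2) · μ(278/2) = 1 · -1 = -1
  d = 139: 𝟙(139) · μ(278/139) = 1 · -1 = -1
  d = 278: 𝟙(278) · μ(278/278) = 1 · 1 = 1
Summing: (𝟙 * μ)(278) = 1 + -1 + -1 + 1 = 0.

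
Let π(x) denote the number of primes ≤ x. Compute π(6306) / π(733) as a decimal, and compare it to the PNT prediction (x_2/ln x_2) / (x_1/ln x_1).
π(6306)/π(733) = 820/130 ≈ 6.3077;  PNT prediction ≈ 6.4869.

π(733) = 130 and π(6306) = 820, so π(6306)/π(733) ≈ 6.3077. The PNT-predicted ratio is (6306/ln(6306)) / (733/ln(733)) ≈ 6.4869. The two agree to within a few percent, as expected.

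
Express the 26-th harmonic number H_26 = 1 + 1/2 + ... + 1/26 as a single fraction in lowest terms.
H_26 = 34395742267/8923714800

Direct summation: H_26 = 1 + 1/2 + ... + 1/26. The least common denominator is lcm(1, ..., 26) = 26771144400; over this denominator the numerator is 26771144400 + 13385572200 + 8923714800 + 6692786100 + 5354228880 + 4461857400 + 3824449200 + 3346393050 + 2974571600 + 2677114440 + 2433740400 + 2230928700 + 2059318800 + 1912224600 + 1784742960 + 1673196525 + 1574773200 + 1487285800 + 1409007600 + 1338557220 + 1274816400 + 1216870200 + 1163962800 + 1115464350 + 1070845776 + 1029659400 = 103187226801, so H_26 = 103187226801/26771144400; reducing by gcd(103187226801, 26771144400) = 3 gives 34395742267/8923714800 ≈ 3.85442. (The PNT-adjacent estimate ln(26) + γ ≈ 3.83531 matches within O(1/n).)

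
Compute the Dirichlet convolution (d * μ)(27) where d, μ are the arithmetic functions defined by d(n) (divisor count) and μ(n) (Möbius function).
(d * μ)(27) = 1

Divisors of 27: [1, 3, 9, 27]. For each d | 27:
  d = 1: d(1) · μ(27/1) = 1 · 0 = 0
  d = 3: d(3) · μ(27/3) = 2 · 0 = 0
  d = 9: d(9) · μ(27/9) = 3 · -1 = -3
  d = 27: d(27) · μ(27/27) = 4 · 1 = 4
Summing: (d * μ)(27) = 0 + 0 + -3 + 4 = 1.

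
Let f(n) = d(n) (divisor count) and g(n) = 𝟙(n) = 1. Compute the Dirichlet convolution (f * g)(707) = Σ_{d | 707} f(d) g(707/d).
(d * 𝟙)(707) = 9

Divisors of 707: [1, 7, 101, 707]. For each d | 707:
  d = 1: d(1) · 𝟙(707/1) = 1 · 1 = 1
  d = 7: d(7) · 𝟙(707/7) = 2 · 1 = 2
  d = 101: d(101) · 𝟙(707/101) = 2 · 1 = 2
  d = 707: d(707) · 𝟙(707/707) = 4 · 1 = 4
Summing: (d * 𝟙)(707) = 1 + 2 + 2 + 4 = 9.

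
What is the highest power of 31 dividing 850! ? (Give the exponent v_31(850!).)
v_31(850!) = 27

Legendre's formula: v_p(n!) = Σ_{k ≥ 1} ⌊n / p^k⌋. For p = 31, n = 850, the terms are:
  ⌊850/31^1⌋ = ⌊850/31⌋ = 27
(the next term ⌊850/31^2⌋ = 0, terminating the sum). Summing: v_31(850!) = 27 = 27.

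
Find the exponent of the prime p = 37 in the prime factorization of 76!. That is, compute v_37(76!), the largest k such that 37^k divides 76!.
v_37(76!) = 2

Legendre's formula: v_p(n!) = Σ_{k ≥ 1} ⌊n / p^k⌋. For p = 37, n = 76, the terms are:
  ⌊76/37^1⌋ = ⌊76/37⌋ = 2
(the next term ⌊76/37^2⌋ = 0, terminating the sum). Summing: v_37(76!) = 2 = 2.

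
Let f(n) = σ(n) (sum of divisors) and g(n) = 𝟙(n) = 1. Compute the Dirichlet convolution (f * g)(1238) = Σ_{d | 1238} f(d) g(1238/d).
(σ * 𝟙)(1238) = 2484

Divisors of 1238: [1, 2, 619, 1238]. For each d | 1238:
  d = 1: σ(1) · 𝟙(1238/1) = 1 · 1 = 1
  d = 2: σ(2) · 𝟙(1238/2) = 3 · 1 = 3
  d = 619: σ(619) · 𝟙(1238/619) = 620 · 1 = 620
  d = 1238: σ(1238) · 𝟙(1238/1238) = 1860 · 1 = 1860
Summing: (σ * 𝟙)(1238) = 1 + 3 + 620 + 1860 = 2484.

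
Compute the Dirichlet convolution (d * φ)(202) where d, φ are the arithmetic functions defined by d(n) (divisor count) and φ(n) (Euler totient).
(d * φ)(202) = 306

Divisors of 202: [1, 2, 101, 202]. For each d | 202:
  d = 1: d(1) · φ(202/1) = 1 · 100 = 100
  d = 2: d(2) · φ(202/2) = 2 · 100 = 200
  d = 101: d(101) · φ(202/101) = 2 · 1 = 2
  d = 202: d(202) · φ(202/202) = 4 · 1 = 4
Summing: (d * φ)(202) = 100 + 200 + 2 + 4 = 306.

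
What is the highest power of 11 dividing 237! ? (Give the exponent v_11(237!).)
v_11(237!) = 22

Legendre's formula: v_p(n!) = Σ_{k ≥ 1} ⌊n / p^k⌋. For p = 11, n = 237, the terms are:
  ⌊237/11^1⌋ = ⌊237/11⌋ = 21
  ⌊237/11^2⌋ = ⌊237/121⌋ = 1
(the next term ⌊237/11^3⌋ = 0, terminating the sum). Summing: v_11(237!) = 21 + 1 = 22.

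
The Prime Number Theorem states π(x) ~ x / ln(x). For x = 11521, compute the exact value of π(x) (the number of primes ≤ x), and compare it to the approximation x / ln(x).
π(11521) = 1389;  x/ln(x) ≈ 1231.94;  relative error ≈ 11.31%.

Directly count primes up to 11521: π(11521) = 1389. The PNT approximation gives 11521/ln(11521) ≈ 11521/9.35193 ≈ 1231.94. Relative error (π(x) − x/ln(x)) / π(x) ≈ 11.31%; the approximation is known to undercount slightly (Li(x) is a better estimate).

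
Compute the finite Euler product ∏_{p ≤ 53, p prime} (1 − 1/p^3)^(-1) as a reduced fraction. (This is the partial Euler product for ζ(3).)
∏ = 16238292364256237331040396846411171054751/13509219810297755163480275884866445246464

The primes p ≤ 53 are [2, 3, 5, 7, 11, 13, 17, 19, 23, 29, 31, 37, 41, 43, 47, 53]. For each prime, (1 − 1/p^3)^(-1) = p^3 / (p^3 − 1). The product is (1 − 1/2^3)^(-1), (1 − 1/3^3)^(-1), (1 − 1/5^3)^(-1), (1 − 1/7^3)^(-1), (1 − 1/11^3)^(-1), (1 − 1/13^3)^(-1), (1 − 1/17^3)^(-1), (1 − 1/19^3)^(-1), (1 − 1/23^3)^(-1), (1 − 1/29^3)^(-1), (1 − 1/31^3)^(-1), (1 − 1/37^3)^(-1), (1 − 1/41^3)^(-1), (1 − 1/43^3)^(-1), (1 − 1/47^3)^(-1), (1 − 1/53^3)^(-1) = ∏ p^3 / (p^3 − 1) = 16238292364256237331040396846411171054751/13509219810297755163480275884866445246464.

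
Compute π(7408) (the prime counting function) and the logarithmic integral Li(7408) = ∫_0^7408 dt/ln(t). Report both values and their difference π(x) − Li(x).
π(7408) = 939;  Li(7408) ≈ 960.27;  π(x) − Li(x) ≈ -21.27.

Direct count of primes ≤ 7408 gives π(7408) = 939. Numerical evaluation of the logarithmic integral gives Li(7408) ≈ 960.27. The difference π(x) − Li(x) ≈ -21.27 is typically negative for small/moderate x (Li(x) overestimates), though Littlewood's theorem shows this sign changes infinitely often.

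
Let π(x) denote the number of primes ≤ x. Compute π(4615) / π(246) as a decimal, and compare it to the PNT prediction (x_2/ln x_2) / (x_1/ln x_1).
π(4615)/π(246) = 623/53 ≈ 11.7547;  PNT prediction ≈ 12.2413.

π(246) = 53 and π(4615) = 623, so π(4615)/π(246) ≈ 11.7547. The PNT-predicted ratio is (4615/ln(4615)) / (246/ln(246)) ≈ 12.2413. The two agree to within a few percent, as expected.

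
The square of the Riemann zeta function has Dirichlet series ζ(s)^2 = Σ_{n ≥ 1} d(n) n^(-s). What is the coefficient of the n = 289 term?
d(289) = 3

ζ(s)^2 = (Σ 1/m^s)(Σ 1/k^s). The coefficient of 1/n^s in the product is the number of ordered pairs (m, k) with mk = n, which equals d(n). For n = 289, divisors are [1, 17, 289], so d(289) = 3.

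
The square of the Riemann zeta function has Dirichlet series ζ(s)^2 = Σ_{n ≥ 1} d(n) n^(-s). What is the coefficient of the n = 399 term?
d(399) = 8

ζ(s)^2 = (Σ 1/m^s)(Σ 1/k^s). The coefficient of 1/n^s in the product is the number of ordered pairs (m, k) with mk = n, which equals d(n). For n = 399, divisors are [1, 3, 7, 19, 21, 57, 133, 399], so d(399) = 8.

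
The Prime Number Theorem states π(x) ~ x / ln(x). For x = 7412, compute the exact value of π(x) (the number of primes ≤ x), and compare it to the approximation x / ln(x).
π(7412) = 940;  x/ln(x) ≈ 831.79;  relative error ≈ 11.51%.

Directly count primes up to 7412: π(7412) = 940. The PNT approximation gives 7412/ln(7412) ≈ 7412/8.91086 ≈ 831.79. Relative error (π(x) − x/ln(x)) / π(x) ≈ 11.51%; the approximation is known to undercount slightly (Li(x) is a better estimate).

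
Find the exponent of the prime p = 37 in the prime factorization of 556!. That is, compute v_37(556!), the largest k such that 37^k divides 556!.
v_37(556!) = 15

Legendre's formula: v_p(n!) = Σ_{k ≥ 1} ⌊n / p^k⌋. For p = 37, n = 556, the terms are:
  ⌊556/37^1⌋ = ⌊556/37⌋ = 15
(the next term ⌊556/37^2⌋ = 0, terminating the sum). Summing: v_37(556!) = 15 = 15.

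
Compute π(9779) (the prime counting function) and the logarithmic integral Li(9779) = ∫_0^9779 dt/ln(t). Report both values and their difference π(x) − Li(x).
π(9779) = 1205;  Li(9779) ≈ 1222.11;  π(x) − Li(x) ≈ -17.11.

Direct count of primes ≤ 9779 gives π(9779) = 1205. Numerical evaluation of the logarithmic integral gives Li(9779) ≈ 1222.11. The difference π(x) − Li(x) ≈ -17.11 is typically negative for small/moderate x (Li(x) overestimates), though Littlewood's theorem shows this sign changes infinitely often.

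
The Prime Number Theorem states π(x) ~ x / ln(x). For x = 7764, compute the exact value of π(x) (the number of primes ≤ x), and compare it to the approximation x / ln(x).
π(7764) = 985;  x/ln(x) ≈ 866.78;  relative error ≈ 12.00%.

Directly count primes up to 7764: π(7764) = 985. The PNT approximation gives 7764/ln(7764) ≈ 7764/8.95725 ≈ 866.78. Relative error (π(x) − x/ln(x)) / π(x) ≈ 12.00%; the approximation is known to undercount slightly (Li(x) is a better estimate).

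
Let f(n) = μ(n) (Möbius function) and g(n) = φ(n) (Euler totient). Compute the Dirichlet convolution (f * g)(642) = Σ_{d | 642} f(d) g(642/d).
(μ * φ)(642) = 0

Divisors of 642: [1, 2, 3, 6, 107, 214, 321, 642]. For each d | 642:
  d = 1: μ(1) · φ(642/1) = 1 · 212 = 212
  d = 2: μ(2) · φ(642/2) = -1 · 212 = -212
  d = 3: μ(3) · φ(642/3) = -1 · 106 = -106
  d = 6: μ(6) · φ(642/6) = 1 · 106 = 106
  d = 107: μ(107) · φ(642/107) = -1 · 2 = -2
  d = 214: μ(214) · φ(642/214) = 1 · 2 = 2
  d = 321: μ(321) · φ(642/321) = 1 · 1 = 1
  d = 642: μ(642) · φ(642/642) = -1 · 1 = -1
Summing: (μ * φ)(642) = 212 + -212 + -106 + 106 + -2 + 2 + 1 + -1 = 0.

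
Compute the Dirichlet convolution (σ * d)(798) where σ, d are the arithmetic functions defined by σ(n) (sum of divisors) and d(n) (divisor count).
(σ * d)(798) = 6600

Divisors of 798: [1, 2, 3, 6, 7, 14, 19, 21, 38, 42, 57, 114, 133, 266, 399, 798]. For each d | 798:
  d = 1: σ(1) · d(798/1) = 1 · 16 = 16
  d = 2: σ(2) · d(798/2) = 3 · 8 = 24
  d = 3: σ(3) · d(798/3) = 4 · 8 = 32
  d = 6: σ(6) · d(798/6) = 12 · 4 = 48
  d = 7: σ(7) · d(798/7) = 8 · 8 = 64
  d = 14: σ(14) · d(798/14) = 24 · 4 = 96
  d = 19: σ(19) · d(798/19) = 20 · 8 = 160
  d = 21: σ(21) · d(798/21) = 32 · 4 = 128
  d = 38: σ(38) · d(798/38) = 60 · 4 = 240
  d = 42: σ(42) · d(798/42) = 96 · 2 = 192
  d = 57: σ(57) · d(798/57) = 80 · 4 = 320
  d = 114: σ(114) · d(798/114) = 240 · 2 = 480
  d = 133: σ(133) · d(798/133) = 160 · 4 = 640
  d = 266: σ(266) · d(798/266) = 480 · 2 = 960
  d = 399: σ(399) · d(798/399) = 640 · 2 = 1280
  d = 798: σ(798) · d(798/798) = 1920 · 1 = 1920
Summing: (σ * d)(798) = 16 + 24 + 32 + 48 + 64 + 96 + 160 + 128 + 240 + 192 + 320 + 480 + 640 + 960 + 1280 + 1920 = 6600.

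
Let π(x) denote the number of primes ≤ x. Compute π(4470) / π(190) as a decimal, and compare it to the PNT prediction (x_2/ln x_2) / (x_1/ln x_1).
π(4470)/π(190) = 607/42 ≈ 14.4524;  PNT prediction ≈ 14.6866.

π(190) = 42 and π(4470) = 607, so π(4470)/π(190) ≈ 14.4524. The PNT-predicted ratio is (4470/ln(4470)) / (190/ln(190)) ≈ 14.6866. The two agree to within a few percent, as expected.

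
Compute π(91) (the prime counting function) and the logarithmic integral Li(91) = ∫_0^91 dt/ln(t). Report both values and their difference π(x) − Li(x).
π(91) = 24;  Li(91) ≈ 28.15;  π(x) − Li(x) ≈ -4.15.

Direct count of primes ≤ 91 gives π(91) = 24. Numerical evaluation of the logarithmic integral gives Li(91) ≈ 28.15. The difference π(x) − Li(x) ≈ -4.15 is typically negative for small/moderate x (Li(x) overestimates), though Littlewood's theorem shows this sign changes infinitely often.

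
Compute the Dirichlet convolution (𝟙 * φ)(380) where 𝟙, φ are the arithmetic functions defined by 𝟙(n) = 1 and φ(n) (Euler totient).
(𝟙 * φ)(380) = 380

Divisors of 380: [1, 2, 4, 5, 10, 19, 20, 38, 76, 95, 190, 380]. For each d | 380:
  d = 1: 𝟙(1) · φ(380/1) = 1 · 144 = 144
  d = 2: 𝟙(2) · φ(380/2) = 1 · 72 = 72
  d = 4: 𝟙(4) · φ(380/4) = 1 · 72 = 72
  d = 5: 𝟙(5) · φ(380/5) = 1 · 36 = 36
  d = 10: 𝟙(10) · φ(380/10) = 1 · 18 = 18
  d = 19: 𝟙(19) · φ(380/19) = 1 · 8 = 8
  d = 20: 𝟙(20) · φ(380/20) = 1 · 18 = 18
  d = 38: 𝟙(38) · φ(380/38) = 1 · 4 = 4
  d = 76: 𝟙(76) · φ(380/76) = 1 · 4 = 4
  d = 95: 𝟙(95) · φ(380/95) = 1 · 2 = 2
  d = 190: 𝟙(190) · φ(380/190) = 1 · 1 = 1
  d = 380: 𝟙(380) · φ(380/380) = 1 · 1 = 1
Summing: (𝟙 * φ)(380) = 144 + 72 + 72 + 36 + 18 + 8 + 18 + 4 + 4 + 2 + 1 + 1 = 380.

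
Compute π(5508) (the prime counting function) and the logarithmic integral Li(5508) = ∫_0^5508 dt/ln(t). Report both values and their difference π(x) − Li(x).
π(5508) = 728;  Li(5508) ≈ 743.58;  π(x) − Li(x) ≈ -15.58.

Direct count of primes ≤ 5508 gives π(5508) = 728. Numerical evaluation of the logarithmic integral gives Li(5508) ≈ 743.58. The difference π(x) − Li(x) ≈ -15.58 is typically negative for small/moderate x (Li(x) overestimates), though Littlewood's theorem shows this sign changes infinitely often.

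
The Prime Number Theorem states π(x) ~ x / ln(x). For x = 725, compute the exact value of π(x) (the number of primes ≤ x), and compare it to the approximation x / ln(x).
π(725) = 128;  x/ln(x) ≈ 110.08;  relative error ≈ 14.00%.

Directly count primes up to 725: π(725) = 128. The PNT approximation gives 725/ln(725) ≈ 725/6.58617 ≈ 110.08. Relative error (π(x) − x/ln(x)) / π(x) ≈ 14.00%; the approximation is known to undercount slightly (Li(x) is a better estimate).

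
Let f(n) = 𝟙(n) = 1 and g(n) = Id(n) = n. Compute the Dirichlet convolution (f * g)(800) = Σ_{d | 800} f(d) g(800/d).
(𝟙 * Id)(800) = 1953

Divisors of 800: [1, 2, 4, 5, 8, 10, 16, 20, 25, 32, 40, 50, 80, 100, 160, 200, 400, 800]. For each d | 800:
  d = 1: 𝟙(1) · Id(800/1) = 1 · 800 = 800
  d = 2: 𝟙(2) · Id(800/2) = 1 · 400 = 400
  d = 4: 𝟙(4) · Id(800/4) = 1 · 200 = 200
  d = 5: 𝟙(5) · Id(800/5) = 1 · 160 = 160
  d = 8: 𝟙(8) · Id(800/8) = 1 · 100 = 100
  d = 10: 𝟙(10) · Id(800/10) = 1 · 80 = 80
  d = 16: 𝟙(16) · Id(800/16) = 1 · 50 = 50
  d = 20: 𝟙(20) · Id(800/20) = 1 · 40 = 40
  d = 25: 𝟙(25) · Id(800/25) = 1 · 32 = 32
  d = 32: 𝟙(32) · Id(800/32) = 1 · 25 = 25
  d = 40: 𝟙(40) · Id(800/40) = 1 · 20 = 20
  d = 50: 𝟙(50) · Id(800/50) = 1 · 16 = 16
  d = 80: 𝟙(80) · Id(800/80) = 1 · 10 = 10
  d = 100: 𝟙(100) · Id(800/100) = 1 · 8 = 8
  d = 160: 𝟙(160) · Id(800/160) = 1 · 5 = 5
  d = 200: 𝟙(200) · Id(800/200) = 1 · 4 = 4
  d = 400: 𝟙(400) · Id(800/400) = 1 · 2 = 2
  d = 800: 𝟙(800) · Id(800/800) = 1 · 1 = 1
Summing: (𝟙 * Id)(800) = 800 + 400 + 200 + 160 + 100 + 80 + 50 + 40 + 32 + 25 + 20 + 16 + 10 + 8 + 5 + 4 + 2 + 1 = 1953.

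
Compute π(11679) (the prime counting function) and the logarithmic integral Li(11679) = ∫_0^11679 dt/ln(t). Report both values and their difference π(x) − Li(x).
π(11679) = 1401;  Li(11679) ≈ 1426.87;  π(x) − Li(x) ≈ -25.87.

Direct count of primes ≤ 11679 gives π(11679) = 1401. Numerical evaluation of the logarithmic integral gives Li(11679) ≈ 1426.87. The difference π(x) − Li(x) ≈ -25.87 is typically negative for small/moderate x (Li(x) overestimates), though Littlewood's theorem shows this sign changes infinitely often.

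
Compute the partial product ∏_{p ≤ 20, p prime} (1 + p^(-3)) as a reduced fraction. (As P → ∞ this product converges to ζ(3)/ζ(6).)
∏ = 223851228120576/189501362017825

The primes p ≤ 20 are [2, 3, 5, 7, 11, 13, 17, 19]. For each, (1 + 1/p^3) = (p^3 + 1)/p^3. Multiplying these fractions over p ∈ [2, 3, 5, 7, 11, 13, 17, 19] gives 223851228120576/189501362017825. (In the limit P → ∞ this tends to ζ(3)/ζ(6).)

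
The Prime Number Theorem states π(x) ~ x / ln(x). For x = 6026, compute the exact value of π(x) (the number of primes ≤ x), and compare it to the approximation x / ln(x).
π(6026) = 785;  x/ln(x) ≈ 692.34;  relative error ≈ 11.80%.

Directly count primes up to 6026: π(6026) = 785. The PNT approximation gives 6026/ln(6026) ≈ 6026/8.70384 ≈ 692.34. Relative error (π(x) − x/ln(x)) / π(x) ≈ 11.80%; the approximation is known to undercount slightly (Li(x) is a better estimate).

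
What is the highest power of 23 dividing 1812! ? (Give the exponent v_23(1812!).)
v_23(1812!) = 81

Legendre's formula: v_p(n!) = Σ_{k ≥ 1} ⌊n / p^k⌋. For p = 23, n = 1812, the terms are:
  ⌊1812/23^1⌋ = ⌊1812/23⌋ = 78
  ⌊1812/23^2⌋ = ⌊1812/529⌋ = 3
(the next term ⌊1812/23^3⌋ = 0, terminating the sum). Summing: v_23(1812!) = 78 + 3 = 81.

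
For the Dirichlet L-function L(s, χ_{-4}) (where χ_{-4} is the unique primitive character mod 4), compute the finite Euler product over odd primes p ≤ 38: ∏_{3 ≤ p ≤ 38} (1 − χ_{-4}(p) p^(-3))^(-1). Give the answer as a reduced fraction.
∏ = 23039676015771696171729025/23777920687809392849977344

The odd primes p ≤ 38 are [3, 5, 7, 11, 13, 17, 19, 23, 29, 31, 37]. For each, χ(p) = 1 if p ≡ 1 mod 4, χ(p) = −1 if p ≡ 3 mod 4. Taking (1 − χ(p)/p^3)^(-1) = p^3/(p^3 − χ(p)): (1 − (-1)/3^3)^(-1) · (1 − (1)/5^3)^(-1) · (1 − (-1)/7^3)^(-1) · (1 − (-1)/11^3)^(-1) · (1 − (1)/13^3)^(-1) · (1 − (1)/17^3)^(-1) · (1 − (-1)/19^3)^(-1) · (1 − (-1)/23^3)^(-1) · (1 − (1)/29^3)^(-1) · (1 − (-1)/31^3)^(-1) · (1 − (1)/37^3)^(-1) = 23039676015771696171729025/23777920687809392849977344.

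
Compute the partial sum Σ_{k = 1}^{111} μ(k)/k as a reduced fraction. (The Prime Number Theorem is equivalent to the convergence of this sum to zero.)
Σ μ(k)/k = -678316192822146162262092815134314936522301/39962142402550705168325165981723972810713890

Values of μ(k) for 1 ≤ k ≤ 111: μ(1) = 1, μ(2) = -1, μ(3) = -1, μ(5) = -1, μ(6) = 1, μ(7) = -1, μ(10) = 1, μ(11) = -1, μ(13) = -1, μ(14) = 1, μ(15) = 1, μ(17) = -1, μ(19) = -1, μ(21) = 1, μ(22) = 1, μ(23) = -1, μ(26) = 1, μ(29) = -1, μ(30) = -1, μ(31) = -1, μ(33) = 1, μ(34) = 1, μ(35) = 1, μ(37) = -1, μ(38) = 1, μ(39) = 1, μ(41) = -1, μ(42) = -1, μ(43) = -1, μ(46) = 1, μ(47) = -1, μ(51) = 1, μ(53) = -1, μ(55) = 1, μ(57) = 1, μ(58) = 1, μ(59) = -1, μ(61) = -1, μ(62) = 1, μ(65) = 1, μ(66) = -1, μ(67) = -1, μ(69) = 1, μ(70) = -1, μ(71) = -1, μ(73) = -1, μ(74) = 1, μ(77) = 1, μ(78) = -1, μ(79) = -1, μ(82) = 1, μ(83) = -1, μ(85) = 1, μ(86) = 1, μ(87) = 1, μ(89) = -1, μ(91) = 1, μ(93) = 1, μ(94) = 1, μ(95) = 1, μ(97) = -1, μ(101) = -1, μ(102) = -1, μ(103) = -1, μ(105) = -1, μ(106) = 1, μ(107) = -1, μ(109) = -1, μ(110) = -1, μ(111) = 1, with μ = 0 on non-squarefree integers. Summing μ(k)/k for k where μ(k) ≠ 0 gives -678316192822146162262092815134314936522301/39962142402550705168325165981723972810713890 ≈ -0.0170. (PNT ⟺ this sum → 0 as n → ∞.)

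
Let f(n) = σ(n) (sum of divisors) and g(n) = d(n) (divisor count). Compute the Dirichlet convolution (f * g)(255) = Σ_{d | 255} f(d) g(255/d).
(σ * d)(255) = 960

Divisors of 255: [1, 3, 5, 15, 17, 51, 85, 255]. For each d | 255:
  d = 1: σ(1) · d(255/1) = 1 · 8 = 8
  d = 3: σ(3) · d(255/3) = 4 · 4 = 16
  d = 5: σ(5) · d(255/5) = 6 · 4 = 24
  d = 15: σ(15) · d(255/15) = 24 · 2 = 48
  d = 17: σ(17) · d(255/17) = 18 · 4 = 72
  d = 51: σ(51) · d(255/51) = 72 · 2 = 144
  d = 85: σ(85) · d(255/85) = 108 · 2 = 216
  d = 255: σ(255) · d(255/255) = 432 · 1 = 432
Summing: (σ * d)(255) = 8 + 16 + 24 + 48 + 72 + 144 + 216 + 432 = 960.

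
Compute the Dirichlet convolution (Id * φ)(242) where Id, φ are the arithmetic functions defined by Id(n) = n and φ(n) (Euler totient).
(Id * φ)(242) = 1023

Divisors of 242: [1, 2, 11, 22, 121, 242]. For each d | 242:
  d = 1: Id(1) · φ(242/1) = 1 · 110 = 110
  d = 2: Id(2) · φ(242/2) = 2 · 110 = 220
  d = 11: Id(11) · φ(242/11) = 11 · 10 = 110
  d = 22: Id(22) · φ(242/22) = 22 · 10 = 220
  d = 121: Id(121) · φ(242/121) = 121 · 1 = 121
  d = 242: Id(242) · φ(242/242) = 242 · 1 = 242
Summing: (Id * φ)(242) = 110 + 220 + 110 + 220 + 121 + 242 = 1023.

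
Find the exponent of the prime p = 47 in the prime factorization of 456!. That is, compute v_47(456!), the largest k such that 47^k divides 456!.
v_47(456!) = 9

Legendre's formula: v_p(n!) = Σ_{k ≥ 1} ⌊n / p^k⌋. For p = 47, n = 456, the terms are:
  ⌊456/47^1⌋ = ⌊456/47⌋ = 9
(the next term ⌊456/47^2⌋ = 0, terminating the sum). Summing: v_47(456!) = 9 = 9.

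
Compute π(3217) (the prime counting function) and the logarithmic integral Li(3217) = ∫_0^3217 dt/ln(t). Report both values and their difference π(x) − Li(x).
π(3217) = 455;  Li(3217) ≈ 469.74;  π(x) − Li(x) ≈ -14.74.

Direct count of primes ≤ 3217 gives π(3217) = 455. Numerical evaluation of the logarithmic integral gives Li(3217) ≈ 469.74. The difference π(x) − Li(x) ≈ -14.74 is typically negative for small/moderate x (Li(x) overestimates), though Littlewood's theorem shows this sign changes infinitely often.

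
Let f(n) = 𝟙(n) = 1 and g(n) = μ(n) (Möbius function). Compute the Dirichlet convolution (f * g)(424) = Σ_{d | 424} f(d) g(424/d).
(𝟙 * μ)(424) = 0

Divisors of 424: [1, 2, 4, 8, 53, 106, 212, 424]. For each d | 424:
  d = 1: 𝟙(1) · μ(424/1) = 1 · 0 = 0
  d = 2: 𝟙(2) · μ(424/2) = 1 · 0 = 0
  d = 4: 𝟙(4) · μ(424/4) = 1 · 1 = 1
  d = 8: 𝟙(8) · μ(424/8) = 1 · -1 = -1
  d = 53: 𝟙(53) · μ(424/53) = 1 · 0 = 0
  d = 106: 𝟙(106) · μ(424/106) = 1 · 0 = 0
  d = 212: 𝟙(212) · μ(424/212) = 1 · -1 = -1
  d = 424: 𝟙(424) · μ(424/424) = 1 · 1 = 1
Summing: (𝟙 * μ)(424) = 0 + 0 + 1 + -1 + 0 + 0 + -1 + 1 = 0.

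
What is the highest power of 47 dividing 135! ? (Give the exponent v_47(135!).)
v_47(135!) = 2

Legendre's formula: v_p(n!) = Σ_{k ≥ 1} ⌊n / p^k⌋. For p = 47, n = 135, the terms are:
  ⌊135/47^1⌋ = ⌊135/47⌋ = 2
(the next term ⌊135/47^2⌋ = 0, terminating the sum). Summing: v_47(135!) = 2 = 2.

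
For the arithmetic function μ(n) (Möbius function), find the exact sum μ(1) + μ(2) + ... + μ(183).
Σ_{n ≤ 183} μ(n) = -4

Compute μ(n) for each 1 ≤ n ≤ 183: μ(1) = 1, μ(2) = -1, μ(3) = -1, μ(4) = 0, μ(5) = -1, μ(6) = 1, μ(7) = -1, μ(8) = 0, μ(9) = 0, μ(10) = 1, μ(11) = -1, μ(12) = 0, μ(13) = -1, μ(14) = 1, μ(15) = 1, μ(16) = 0, μ(17) = -1, μ(18) = 0, μ(19) = -1, μ(20) = 0, μ(21) = 1, μ(22) = 1, μ(23) = -1, μ(24) = 0, μ(25) = 0, μ(26) = 1, μ(27) = 0, μ(28) = 0, μ(29) = -1, μ(30) = -1, μ(31) = -1, μ(32) = 0, μ(33) = 1, μ(34) = 1, μ(35) = 1, μ(36) = 0, μ(37) = -1, μ(38) = 1, μ(39) = 1, μ(40) = 0, μ(41) = -1, μ(42) = -1, μ(43) = -1, μ(44) = 0, μ(45) = 0, μ(46) = 1, μ(47) = -1, μ(48) = 0, μ(49) = 0, μ(50) = 0, μ(51) = 1, μ(52) = 0, μ(53) = -1, μ(54) = 0, μ(55) = 1, μ(56) = 0, μ(57) = 1, μ(58) = 1, μ(59) = -1, μ(60) = 0, μ(61) = -1, μ(62) = 1, μ(63) = 0, μ(64) = 0, μ(65) = 1, μ(66) = -1, μ(67) = -1, μ(68) = 0, μ(69) = 1, μ(70) = -1, μ(71) = -1, μ(72) = 0, μ(73) = -1, μ(74) = 1, μ(75) = 0, μ(76) = 0, μ(77) = 1, μ(78) = -1, μ(79) = -1, μ(80) = 0, μ(81) = 0, μ(82) = 1, μ(83) = -1, μ(84) = 0, μ(85) = 1, μ(86) = 1, μ(87) = 1, μ(88) = 0, μ(89) = -1, μ(90) = 0, μ(91) = 1, μ(92) = 0, μ(93) = 1, μ(94) = 1, μ(95) = 1, μ(96) = 0, μ(97) = -1, μ(98) = 0, μ(99) = 0, μ(100) = 0, μ(101) = -1, μ(102) = -1, μ(103) = -1, μ(104) = 0, μ(105) = -1, μ(106) = 1, μ(107) = -1, μ(108) = 0, μ(109) = -1, μ(110) = -1, μ(111) = 1, μ(112) = 0, μ(113) = -1, μ(114) = -1, μ(115) = 1, μ(116) = 0, μ(117) = 0, μ(118) = 1, μ(119) = 1, μ(120) = 0, μ(121) = 0, μ(122) = 1, μ(123) = 1, μ(124) = 0, μ(125) = 0, μ(126) = 0, μ(127) = -1, μ(128) = 0, μ(129) = 1, μ(130) = -1, μ(131) = -1, μ(132) = 0, μ(133) = 1, μ(134) = 1, μ(135) = 0, μ(136) = 0, μ(137) = -1, μ(138) = -1, μ(139) = -1, μ(140) = 0, μ(141) = 1, μ(142) = 1, μ(143) = 1, μ(144) = 0, μ(145) = 1, μ(146) = 1, μ(147) = 0, μ(148) = 0, μ(149) = -1, μ(150) = 0, μ(151) = -1, μ(152) = 0, μ(153) = 0, μ(154) = -1, μ(155) = 1, μ(156) = 0, μ(157) = -1, μ(158) = 1, μ(159) = 1, μ(160) = 0, μ(161) = 1, μ(162) = 0, μ(163) = -1, μ(164) = 0, μ(165) = -1, μ(166) = 1, μ(167) = -1, μ(168) = 0, μ(169) = 0, μ(170) = -1, μ(171) = 0, μ(172) = 0, μ(173) = -1, μ(174) = -1, μ(175) = 0, μ(176) = 0, μ(177) = 1, μ(178) = 1, μ(179) = -1, μ(180) = 0, μ(181) = -1, μ(182) = -1, μ(183) = 1. Summing all 183 values: -4. (Mertens function M(x) = Σ_{n ≤ x} μ(n); on average M(x) should be small (PNT ⟺ M(x) = o(x)).)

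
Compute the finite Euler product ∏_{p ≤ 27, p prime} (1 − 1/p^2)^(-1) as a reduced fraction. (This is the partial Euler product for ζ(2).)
∏ = 718188003533/440301256704

The primes p ≤ 27 are [2, 3, 5, 7, 11, 13, 17, 19, 23]. For each prime, (1 − 1/p^2)^(-1) = p^2 / (p^2 − 1). The product is (1 − 1/2^2)^(-1), (1 − 1/3^2)^(-1), (1 − 1/5^2)^(-1), (1 − 1/7^2)^(-1), (1 − 1/11^2)^(-1), (1 − 1/13^2)^(-1), (1 − 1/17^2)^(-1), (1 − 1/19^2)^(-1), (1 − 1/23^2)^(-1) = ∏ p^2 / (p^2 − 1) = 718188003533/440301256704.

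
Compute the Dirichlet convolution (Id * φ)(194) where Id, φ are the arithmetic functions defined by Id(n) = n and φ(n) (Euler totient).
(Id * φ)(194) = 579

Divisors of 194: [1, 2, 97, 194]. For each d | 194:
  d = 1: Id(1) · φ(194/1) = 1 · 96 = 96
  d = 2: Id(2) · φ(194/2) = 2 · 96 = 192
  d = 97: Id(97) · φ(194/97) = 97 · 1 = 97
  d = 194: Id(194) · φ(194/194) = 194 · 1 = 194
Summing: (Id * φ)(194) = 96 + 192 + 97 + 194 = 579.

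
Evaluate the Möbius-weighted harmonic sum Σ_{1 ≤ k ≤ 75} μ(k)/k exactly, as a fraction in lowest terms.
Σ μ(k)/k = -7431196043498463691814948/581852579989271773580304621

Values of μ(k) for 1 ≤ k ≤ 75: μ(1) = 1, μ(2) = -1, μ(3) = -1, μ(5) = -1, μ(6) = 1, μ(7) = -1, μ(10) = 1, μ(11) = -1, μ(13) = -1, μ(14) = 1, μ(15) = 1, μ(17) = -1, μ(19) = -1, μ(21) = 1, μ(22) = 1, μ(23) = -1, μ(26) = 1, μ(29) = -1, μ(30) = -1, μ(31) = -1, μ(33) = 1, μ(34) = 1, μ(35) = 1, μ(37) = -1, μ(38) = 1, μ(39) = 1, μ(41) = -1, μ(42) = -1, μ(43) = -1, μ(46) = 1, μ(47) = -1, μ(51) = 1, μ(53) = -1, μ(55) = 1, μ(57) = 1, μ(58) = 1, μ(59) = -1, μ(61) = -1, μ(62) = 1, μ(65) = 1, μ(66) = -1, μ(67) = -1, μ(69) = 1, μ(70) = -1, μ(71) = -1, μ(73) = -1, μ(74) = 1, with μ = 0 on non-squarefree integers. Summing μ(k)/k for k where μ(k) ≠ 0 gives -7431196043498463691814948/581852579989271773580304621 ≈ -0.0128. (PNT ⟺ this sum → 0 as n → ∞.)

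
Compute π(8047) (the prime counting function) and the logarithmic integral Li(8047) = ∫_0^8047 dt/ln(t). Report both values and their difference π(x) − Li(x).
π(8047) = 1011;  Li(8047) ≈ 1031.64;  π(x) − Li(x) ≈ -20.64.

Direct count of primes ≤ 8047 gives π(8047) = 1011. Numerical evaluation of the logarithmic integral gives Li(8047) ≈ 1031.64. The difference π(x) − Li(x) ≈ -20.64 is typically negative for small/moderate x (Li(x) overestimates), though Littlewood's theorem shows this sign changes infinitely often.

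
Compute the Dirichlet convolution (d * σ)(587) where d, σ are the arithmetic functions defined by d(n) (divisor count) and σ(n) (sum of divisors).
(d * σ)(587) = 590

Divisors of 587: [1, 587]. For each d | 587:
  d = 1: d(1) · σ(587/1) = 1 · 588 = 588
  d = 587: d(587) · σ(587/587) = 2 · 1 = 2
Summing: (d * σ)(587) = 588 + 2 = 590.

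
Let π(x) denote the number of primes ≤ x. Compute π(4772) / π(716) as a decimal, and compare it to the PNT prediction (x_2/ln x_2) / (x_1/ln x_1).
π(4772)/π(716) = 641/127 ≈ 5.0472;  PNT prediction ≈ 5.1723.

π(716) = 127 and π(4772) = 641, so π(4772)/π(716) ≈ 5.0472. The PNT-predicted ratio is (4772/ln(4772)) / (716/ln(716)) ≈ 5.1723. The two agree to within a few percent, as expected.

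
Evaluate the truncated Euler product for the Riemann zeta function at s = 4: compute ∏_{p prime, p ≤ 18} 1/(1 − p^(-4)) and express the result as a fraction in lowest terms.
∏ = 54205291183043/50083135488000

The primes p ≤ 18 are [2, 3, 5, 7, 11, 13, 17]. For each prime, (1 − 1/p^4)^(-1) = p^4 / (p^4 − 1). The product is (1 − 1/2^4)^(-1), (1 − 1/3^4)^(-1), (1 − 1/5^4)^(-1), (1 − 1/7^4)^(-1), (1 − 1/11^4)^(-1), (1 − 1/13^4)^(-1), (1 − 1/17^4)^(-1) = ∏ p^4 / (p^4 − 1) = 54205291183043/50083135488000.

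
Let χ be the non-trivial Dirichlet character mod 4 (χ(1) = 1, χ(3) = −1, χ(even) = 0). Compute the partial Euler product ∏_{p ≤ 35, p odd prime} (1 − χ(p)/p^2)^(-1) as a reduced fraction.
∏ = 70163108671177093/76623095660544000

The odd primes p ≤ 35 are [3, 5, 7, 11, 13, 17, 19, 23, 29, 31]. For each, χ(p) = 1 if p ≡ 1 mod 4, χ(p) = −1 if p ≡ 3 mod 4. Taking (1 − χ(p)/p^2)^(-1) = p^2/(p^2 − χ(p)): (1 − (-1)/3^2)^(-1) · (1 − (1)/5^2)^(-1) · (1 − (-1)/7^2)^(-1) · (1 − (-1)/11^2)^(-1) · (1 − (1)/13^2)^(-1) · (1 − (1)/17^2)^(-1) · (1 − (-1)/19^2)^(-1) · (1 − (-1)/23^2)^(-1) · (1 − (1)/29^2)^(-1) · (1 − (-1)/31^2)^(-1) = 70163108671177093/76623095660544000.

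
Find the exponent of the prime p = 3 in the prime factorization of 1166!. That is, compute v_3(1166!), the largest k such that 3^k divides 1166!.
v_3(1166!) = 579

Legendre's formula: v_p(n!) = Σ_{k ≥ 1} ⌊n / p^k⌋. For p = 3, n = 1166, the terms are:
  ⌊1166/3^1⌋ = ⌊1166/3⌋ = 388
  ⌊1166/3^2⌋ = ⌊1166/9⌋ = 129
  ⌊1166/3^3⌋ = ⌊1166/27⌋ = 43
  ⌊1166/3^4⌋ = ⌊1166/81⌋ = 14
  ⌊1166/3^5⌋ = ⌊1166/243⌋ = 4
  ⌊1166/3^6⌋ = ⌊1166/729⌋ = 1
(the next term ⌊1166/3^7⌋ = 0, terminating the sum). Summing: v_3(1166!) = 388 + 129 + 43 + 14 + 4 + 1 = 579.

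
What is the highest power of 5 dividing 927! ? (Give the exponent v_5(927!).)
v_5(927!) = 230

Legendre's formula: v_p(n!) = Σ_{k ≥ 1} ⌊n / p^k⌋. For p = 5, n = 927, the terms are:
  ⌊927/5^1⌋ = ⌊927/5⌋ = 185
  ⌊927/5^2⌋ = ⌊927/25⌋ = 37
  ⌊927/5^3⌋ = ⌊927/125⌋ = 7
  ⌊927/5^4⌋ = ⌊927/625⌋ = 1
(the next term ⌊927/5^5⌋ = 0, terminating the sum). Summing: v_5(927!) = 185 + 37 + 7 + 1 = 230.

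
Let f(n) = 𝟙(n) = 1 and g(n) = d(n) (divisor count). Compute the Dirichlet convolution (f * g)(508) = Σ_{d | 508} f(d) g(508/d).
(𝟙 * d)(508) = 18

Divisors of 508: [1, 2, 4, 127, 254, 508]. For each d | 508:
  d = 1: 𝟙(1) · d(508/1) = 1 · 6 = 6
  d = 2: 𝟙(2) · d(508/2) = 1 · 4 = 4
  d = 4: 𝟙(4) · d(508/4) = 1 · 2 = 2
  d = 127: 𝟙(127) · d(508/127) = 1 · 3 = 3
  d = 254: 𝟙(254) · d(508/254) = 1 · 2 = 2
  d = 508: 𝟙(508) · d(508/508) = 1 · 1 = 1
Summing: (𝟙 * d)(508) = 6 + 4 + 2 + 3 + 2 + 1 = 18.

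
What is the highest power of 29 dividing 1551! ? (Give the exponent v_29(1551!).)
v_29(1551!) = 54

Legendre's formula: v_p(n!) = Σ_{k ≥ 1} ⌊n / p^k⌋. For p = 29, n = 1551, the terms are:
  ⌊1551/29^1⌋ = ⌊1551/29⌋ = 53
  ⌊1551/29^2⌋ = ⌊1551/841⌋ = 1
(the next term ⌊1551/29^3⌋ = 0, terminating the sum). Summing: v_29(1551!) = 53 + 1 = 54.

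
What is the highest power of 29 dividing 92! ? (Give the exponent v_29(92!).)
v_29(92!) = 3

Legendre's formula: v_p(n!) = Σ_{k ≥ 1} ⌊n / p^k⌋. For p = 29, n = 92, the terms are:
  ⌊92/29^1⌋ = ⌊92/29⌋ = 3
(the next term ⌊92/29^2⌋ = 0, terminating the sum). Summing: v_29(92!) = 3 = 3.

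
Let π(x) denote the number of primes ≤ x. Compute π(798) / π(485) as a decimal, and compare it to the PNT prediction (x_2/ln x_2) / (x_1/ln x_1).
π(798)/π(485) = 139/92 ≈ 1.5109;  PNT prediction ≈ 1.5227.

π(485) = 92 and π(798) = 139, so π(798)/π(485) ≈ 1.5109. The PNT-predicted ratio is (798/ln(798)) / (485/ln(485)) ≈ 1.5227. The two agree to within a few percent, as expected.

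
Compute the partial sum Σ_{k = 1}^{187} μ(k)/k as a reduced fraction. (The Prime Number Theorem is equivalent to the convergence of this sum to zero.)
Σ μ(k)/k = -27041902300620416603296223594221152327628829604011718275600551594065857/5397346292805549782720214077673687806275517530364350655459511599582614290

Values of μ(k) for 1 ≤ k ≤ 187: μ(1) = 1, μ(2) = -1, μ(3) = -1, μ(5) = -1, μ(6) = 1, μ(7) = -1, μ(10) = 1, μ(11) = -1, μ(13) = -1, μ(14) = 1, μ(15) = 1, μ(17) = -1, μ(19) = -1, μ(21) = 1, μ(22) = 1, μ(23) = -1, μ(26) = 1, μ(29) = -1, μ(30) = -1, μ(31) = -1, μ(33) = 1, μ(34) = 1, μ(35) = 1, μ(37) = -1, μ(38) = 1, μ(39) = 1, μ(41) = -1, μ(42) = -1, μ(43) = -1, μ(46) = 1, μ(47) = -1, μ(51) = 1, μ(53) = -1, μ(55) = 1, μ(57) = 1, μ(58) = 1, μ(59) = -1, μ(61) = -1, μ(62) = 1, μ(65) = 1, μ(66) = -1, μ(67) = -1, μ(69) = 1, μ(70) = -1, μ(71) = -1, μ(73) = -1, μ(74) = 1, μ(77) = 1, μ(78) = -1, μ(79) = -1, μ(82) = 1, μ(83) = -1, μ(85) = 1, μ(86) = 1, μ(87) = 1, μ(89) = -1, μ(91) = 1, μ(93) = 1, μ(94) = 1, μ(95) = 1, μ(97) = -1, μ(101) = -1, μ(102) = -1, μ(103) = -1, μ(105) = -1, μ(106) = 1, μ(107) = -1, μ(109) = -1, μ(110) = -1, μ(111) = 1, μ(113) = -1, μ(114) = -1, μ(115) = 1, μ(118) = 1, μ(119) = 1, μ(122) = 1, μ(123) = 1, μ(127) = -1, μ(129) = 1, μ(130) = -1, μ(131) = -1, μ(133) = 1, μ(134) = 1, μ(137) = -1, μ(138) = -1, μ(139) = -1, μ(141) = 1, μ(142) = 1, μ(143) = 1, μ(145) = 1, μ(146) = 1, μ(149) = -1, μ(151) = -1, μ(154) = -1, μ(155) = 1, μ(157) = -1, μ(158) = 1, μ(159) = 1, μ(161) = 1, μ(163) = -1, μ(165) = -1, μ(166) = 1, μ(167) = -1, μ(170) = -1, μ(173) = -1, μ(174) = -1, μ(177) = 1, μ(178) = 1, μ(179) = -1, μ(181) = -1, μ(182) = -1, μ(183) = 1, μ(185) = 1, μ(186) = -1, μ(187) = 1, with μ = 0 on non-squarefree integers. Summing μ(k)/k for k where μ(k) ≠ 0 gives -27041902300620416603296223594221152327628829604011718275600551594065857/5397346292805549782720214077673687806275517530364350655459511599582614290 ≈ -0.0050. (PNT ⟺ this sum → 0 as n → ∞.)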